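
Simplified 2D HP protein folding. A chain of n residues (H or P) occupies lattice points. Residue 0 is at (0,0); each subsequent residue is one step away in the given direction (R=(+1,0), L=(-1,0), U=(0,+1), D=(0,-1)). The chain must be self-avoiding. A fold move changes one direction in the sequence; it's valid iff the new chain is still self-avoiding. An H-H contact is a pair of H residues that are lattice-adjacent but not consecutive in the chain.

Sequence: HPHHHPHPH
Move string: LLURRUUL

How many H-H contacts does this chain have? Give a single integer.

Answer: 0

Derivation:
Positions: [(0, 0), (-1, 0), (-2, 0), (-2, 1), (-1, 1), (0, 1), (0, 2), (0, 3), (-1, 3)]
No H-H contacts found.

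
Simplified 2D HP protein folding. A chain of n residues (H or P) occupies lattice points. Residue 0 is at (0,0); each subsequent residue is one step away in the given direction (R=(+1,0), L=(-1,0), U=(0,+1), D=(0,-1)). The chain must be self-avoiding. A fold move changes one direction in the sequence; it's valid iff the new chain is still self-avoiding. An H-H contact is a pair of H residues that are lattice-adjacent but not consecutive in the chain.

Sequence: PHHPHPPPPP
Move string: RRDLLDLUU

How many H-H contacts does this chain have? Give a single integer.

Positions: [(0, 0), (1, 0), (2, 0), (2, -1), (1, -1), (0, -1), (0, -2), (-1, -2), (-1, -1), (-1, 0)]
H-H contact: residue 1 @(1,0) - residue 4 @(1, -1)

Answer: 1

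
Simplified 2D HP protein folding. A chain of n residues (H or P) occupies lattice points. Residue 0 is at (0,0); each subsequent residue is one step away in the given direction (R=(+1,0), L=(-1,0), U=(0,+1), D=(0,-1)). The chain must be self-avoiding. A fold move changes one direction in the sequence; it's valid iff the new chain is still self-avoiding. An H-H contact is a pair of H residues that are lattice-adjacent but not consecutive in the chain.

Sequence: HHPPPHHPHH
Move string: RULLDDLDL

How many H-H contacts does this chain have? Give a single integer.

Positions: [(0, 0), (1, 0), (1, 1), (0, 1), (-1, 1), (-1, 0), (-1, -1), (-2, -1), (-2, -2), (-3, -2)]
H-H contact: residue 0 @(0,0) - residue 5 @(-1, 0)

Answer: 1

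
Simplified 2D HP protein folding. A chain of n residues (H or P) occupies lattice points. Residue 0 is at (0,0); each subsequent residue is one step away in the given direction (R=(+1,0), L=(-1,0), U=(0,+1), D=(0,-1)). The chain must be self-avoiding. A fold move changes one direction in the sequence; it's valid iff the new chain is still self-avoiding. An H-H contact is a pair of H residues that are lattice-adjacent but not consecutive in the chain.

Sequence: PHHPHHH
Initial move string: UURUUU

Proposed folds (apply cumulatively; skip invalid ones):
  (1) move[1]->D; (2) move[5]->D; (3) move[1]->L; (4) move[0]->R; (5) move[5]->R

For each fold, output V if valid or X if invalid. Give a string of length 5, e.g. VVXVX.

Answer: XXXVV

Derivation:
Initial: UURUUU -> [(0, 0), (0, 1), (0, 2), (1, 2), (1, 3), (1, 4), (1, 5)]
Fold 1: move[1]->D => UDRUUU INVALID (collision), skipped
Fold 2: move[5]->D => UURUUD INVALID (collision), skipped
Fold 3: move[1]->L => ULRUUU INVALID (collision), skipped
Fold 4: move[0]->R => RURUUU VALID
Fold 5: move[5]->R => RURUUR VALID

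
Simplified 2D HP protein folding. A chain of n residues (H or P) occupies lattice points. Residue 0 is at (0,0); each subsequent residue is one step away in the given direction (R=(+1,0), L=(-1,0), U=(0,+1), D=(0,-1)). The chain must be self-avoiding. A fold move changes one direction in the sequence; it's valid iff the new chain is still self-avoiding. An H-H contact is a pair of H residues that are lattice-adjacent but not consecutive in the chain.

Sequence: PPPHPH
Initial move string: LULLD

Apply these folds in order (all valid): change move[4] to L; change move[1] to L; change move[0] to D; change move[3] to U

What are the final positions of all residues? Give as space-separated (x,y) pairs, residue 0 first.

Answer: (0,0) (0,-1) (-1,-1) (-2,-1) (-2,0) (-3,0)

Derivation:
Initial moves: LULLD
Fold: move[4]->L => LULLL (positions: [(0, 0), (-1, 0), (-1, 1), (-2, 1), (-3, 1), (-4, 1)])
Fold: move[1]->L => LLLLL (positions: [(0, 0), (-1, 0), (-2, 0), (-3, 0), (-4, 0), (-5, 0)])
Fold: move[0]->D => DLLLL (positions: [(0, 0), (0, -1), (-1, -1), (-2, -1), (-3, -1), (-4, -1)])
Fold: move[3]->U => DLLUL (positions: [(0, 0), (0, -1), (-1, -1), (-2, -1), (-2, 0), (-3, 0)])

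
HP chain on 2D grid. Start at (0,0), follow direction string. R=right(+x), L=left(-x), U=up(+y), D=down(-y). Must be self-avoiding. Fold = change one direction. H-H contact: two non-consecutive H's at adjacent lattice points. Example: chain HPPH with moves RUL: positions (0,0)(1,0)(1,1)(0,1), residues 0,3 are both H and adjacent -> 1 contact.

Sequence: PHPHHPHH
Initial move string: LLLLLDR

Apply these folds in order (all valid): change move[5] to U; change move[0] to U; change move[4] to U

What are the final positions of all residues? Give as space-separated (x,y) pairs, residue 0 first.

Answer: (0,0) (0,1) (-1,1) (-2,1) (-3,1) (-3,2) (-3,3) (-2,3)

Derivation:
Initial moves: LLLLLDR
Fold: move[5]->U => LLLLLUR (positions: [(0, 0), (-1, 0), (-2, 0), (-3, 0), (-4, 0), (-5, 0), (-5, 1), (-4, 1)])
Fold: move[0]->U => ULLLLUR (positions: [(0, 0), (0, 1), (-1, 1), (-2, 1), (-3, 1), (-4, 1), (-4, 2), (-3, 2)])
Fold: move[4]->U => ULLLUUR (positions: [(0, 0), (0, 1), (-1, 1), (-2, 1), (-3, 1), (-3, 2), (-3, 3), (-2, 3)])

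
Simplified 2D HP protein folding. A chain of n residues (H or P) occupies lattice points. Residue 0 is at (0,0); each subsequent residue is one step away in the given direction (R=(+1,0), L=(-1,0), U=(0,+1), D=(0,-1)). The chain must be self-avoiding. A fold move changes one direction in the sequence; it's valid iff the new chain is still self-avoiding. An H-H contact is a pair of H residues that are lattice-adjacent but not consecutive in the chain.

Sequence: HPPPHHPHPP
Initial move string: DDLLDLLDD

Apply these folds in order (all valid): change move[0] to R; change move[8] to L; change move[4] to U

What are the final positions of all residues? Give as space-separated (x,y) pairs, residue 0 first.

Initial moves: DDLLDLLDD
Fold: move[0]->R => RDLLDLLDD (positions: [(0, 0), (1, 0), (1, -1), (0, -1), (-1, -1), (-1, -2), (-2, -2), (-3, -2), (-3, -3), (-3, -4)])
Fold: move[8]->L => RDLLDLLDL (positions: [(0, 0), (1, 0), (1, -1), (0, -1), (-1, -1), (-1, -2), (-2, -2), (-3, -2), (-3, -3), (-4, -3)])
Fold: move[4]->U => RDLLULLDL (positions: [(0, 0), (1, 0), (1, -1), (0, -1), (-1, -1), (-1, 0), (-2, 0), (-3, 0), (-3, -1), (-4, -1)])

Answer: (0,0) (1,0) (1,-1) (0,-1) (-1,-1) (-1,0) (-2,0) (-3,0) (-3,-1) (-4,-1)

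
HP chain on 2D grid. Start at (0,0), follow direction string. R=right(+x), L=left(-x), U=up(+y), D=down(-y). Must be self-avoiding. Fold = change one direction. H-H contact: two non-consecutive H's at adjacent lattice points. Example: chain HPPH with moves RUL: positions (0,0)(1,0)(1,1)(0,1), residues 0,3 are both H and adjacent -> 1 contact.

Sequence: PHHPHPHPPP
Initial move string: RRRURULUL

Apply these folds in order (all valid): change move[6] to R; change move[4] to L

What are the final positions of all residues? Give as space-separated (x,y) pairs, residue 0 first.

Initial moves: RRRURULUL
Fold: move[6]->R => RRRURURUL (positions: [(0, 0), (1, 0), (2, 0), (3, 0), (3, 1), (4, 1), (4, 2), (5, 2), (5, 3), (4, 3)])
Fold: move[4]->L => RRRULURUL (positions: [(0, 0), (1, 0), (2, 0), (3, 0), (3, 1), (2, 1), (2, 2), (3, 2), (3, 3), (2, 3)])

Answer: (0,0) (1,0) (2,0) (3,0) (3,1) (2,1) (2,2) (3,2) (3,3) (2,3)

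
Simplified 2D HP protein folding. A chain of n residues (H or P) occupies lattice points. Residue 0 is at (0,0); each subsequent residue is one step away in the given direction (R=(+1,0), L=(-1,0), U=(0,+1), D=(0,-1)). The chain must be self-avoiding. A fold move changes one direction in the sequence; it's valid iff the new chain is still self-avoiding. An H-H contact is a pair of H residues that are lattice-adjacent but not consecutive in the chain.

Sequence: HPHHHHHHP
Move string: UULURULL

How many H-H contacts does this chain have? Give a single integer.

Answer: 2

Derivation:
Positions: [(0, 0), (0, 1), (0, 2), (-1, 2), (-1, 3), (0, 3), (0, 4), (-1, 4), (-2, 4)]
H-H contact: residue 2 @(0,2) - residue 5 @(0, 3)
H-H contact: residue 4 @(-1,3) - residue 7 @(-1, 4)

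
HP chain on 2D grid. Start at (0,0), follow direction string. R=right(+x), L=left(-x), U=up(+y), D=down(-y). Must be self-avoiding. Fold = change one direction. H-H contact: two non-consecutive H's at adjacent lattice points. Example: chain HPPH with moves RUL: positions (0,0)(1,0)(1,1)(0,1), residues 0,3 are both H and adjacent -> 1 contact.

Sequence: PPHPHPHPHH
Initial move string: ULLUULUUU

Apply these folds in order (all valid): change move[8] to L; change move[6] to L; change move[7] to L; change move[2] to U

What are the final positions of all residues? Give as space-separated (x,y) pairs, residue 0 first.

Answer: (0,0) (0,1) (-1,1) (-1,2) (-1,3) (-1,4) (-2,4) (-3,4) (-4,4) (-5,4)

Derivation:
Initial moves: ULLUULUUU
Fold: move[8]->L => ULLUULUUL (positions: [(0, 0), (0, 1), (-1, 1), (-2, 1), (-2, 2), (-2, 3), (-3, 3), (-3, 4), (-3, 5), (-4, 5)])
Fold: move[6]->L => ULLUULLUL (positions: [(0, 0), (0, 1), (-1, 1), (-2, 1), (-2, 2), (-2, 3), (-3, 3), (-4, 3), (-4, 4), (-5, 4)])
Fold: move[7]->L => ULLUULLLL (positions: [(0, 0), (0, 1), (-1, 1), (-2, 1), (-2, 2), (-2, 3), (-3, 3), (-4, 3), (-5, 3), (-6, 3)])
Fold: move[2]->U => ULUUULLLL (positions: [(0, 0), (0, 1), (-1, 1), (-1, 2), (-1, 3), (-1, 4), (-2, 4), (-3, 4), (-4, 4), (-5, 4)])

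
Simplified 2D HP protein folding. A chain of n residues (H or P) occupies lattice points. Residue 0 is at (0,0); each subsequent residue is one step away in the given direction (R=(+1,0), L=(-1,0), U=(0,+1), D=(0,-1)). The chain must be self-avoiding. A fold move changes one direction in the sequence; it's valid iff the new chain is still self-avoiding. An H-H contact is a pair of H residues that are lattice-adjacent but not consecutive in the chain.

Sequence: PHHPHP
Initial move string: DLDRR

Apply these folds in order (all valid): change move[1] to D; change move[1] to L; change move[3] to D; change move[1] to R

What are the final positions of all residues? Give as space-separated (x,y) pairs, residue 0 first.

Answer: (0,0) (0,-1) (1,-1) (1,-2) (1,-3) (2,-3)

Derivation:
Initial moves: DLDRR
Fold: move[1]->D => DDDRR (positions: [(0, 0), (0, -1), (0, -2), (0, -3), (1, -3), (2, -3)])
Fold: move[1]->L => DLDRR (positions: [(0, 0), (0, -1), (-1, -1), (-1, -2), (0, -2), (1, -2)])
Fold: move[3]->D => DLDDR (positions: [(0, 0), (0, -1), (-1, -1), (-1, -2), (-1, -3), (0, -3)])
Fold: move[1]->R => DRDDR (positions: [(0, 0), (0, -1), (1, -1), (1, -2), (1, -3), (2, -3)])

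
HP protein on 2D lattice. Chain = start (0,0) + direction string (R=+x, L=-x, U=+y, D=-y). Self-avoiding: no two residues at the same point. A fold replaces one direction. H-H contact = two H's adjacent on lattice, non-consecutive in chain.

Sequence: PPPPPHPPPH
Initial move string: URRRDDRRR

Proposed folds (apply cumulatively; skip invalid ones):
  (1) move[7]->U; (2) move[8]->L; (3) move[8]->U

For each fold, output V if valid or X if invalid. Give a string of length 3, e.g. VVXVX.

Initial: URRRDDRRR -> [(0, 0), (0, 1), (1, 1), (2, 1), (3, 1), (3, 0), (3, -1), (4, -1), (5, -1), (6, -1)]
Fold 1: move[7]->U => URRRDDRUR VALID
Fold 2: move[8]->L => URRRDDRUL INVALID (collision), skipped
Fold 3: move[8]->U => URRRDDRUU VALID

Answer: VXV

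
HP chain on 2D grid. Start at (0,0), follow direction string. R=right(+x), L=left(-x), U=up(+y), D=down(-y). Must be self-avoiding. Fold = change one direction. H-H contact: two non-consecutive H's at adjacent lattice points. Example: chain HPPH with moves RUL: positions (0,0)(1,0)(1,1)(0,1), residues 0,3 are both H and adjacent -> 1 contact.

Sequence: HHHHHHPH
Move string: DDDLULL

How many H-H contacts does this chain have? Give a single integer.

Answer: 1

Derivation:
Positions: [(0, 0), (0, -1), (0, -2), (0, -3), (-1, -3), (-1, -2), (-2, -2), (-3, -2)]
H-H contact: residue 2 @(0,-2) - residue 5 @(-1, -2)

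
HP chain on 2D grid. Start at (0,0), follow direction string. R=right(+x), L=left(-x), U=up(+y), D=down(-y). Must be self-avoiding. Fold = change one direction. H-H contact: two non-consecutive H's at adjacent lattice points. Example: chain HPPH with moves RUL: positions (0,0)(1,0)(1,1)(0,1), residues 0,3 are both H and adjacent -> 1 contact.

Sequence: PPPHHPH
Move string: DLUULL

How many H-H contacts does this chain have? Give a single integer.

Answer: 0

Derivation:
Positions: [(0, 0), (0, -1), (-1, -1), (-1, 0), (-1, 1), (-2, 1), (-3, 1)]
No H-H contacts found.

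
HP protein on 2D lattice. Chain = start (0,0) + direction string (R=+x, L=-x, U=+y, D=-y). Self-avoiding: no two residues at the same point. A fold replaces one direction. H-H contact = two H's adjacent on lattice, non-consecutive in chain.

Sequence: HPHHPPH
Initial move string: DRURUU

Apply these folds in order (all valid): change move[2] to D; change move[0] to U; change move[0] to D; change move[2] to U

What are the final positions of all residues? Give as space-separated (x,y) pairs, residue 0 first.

Initial moves: DRURUU
Fold: move[2]->D => DRDRUU (positions: [(0, 0), (0, -1), (1, -1), (1, -2), (2, -2), (2, -1), (2, 0)])
Fold: move[0]->U => URDRUU (positions: [(0, 0), (0, 1), (1, 1), (1, 0), (2, 0), (2, 1), (2, 2)])
Fold: move[0]->D => DRDRUU (positions: [(0, 0), (0, -1), (1, -1), (1, -2), (2, -2), (2, -1), (2, 0)])
Fold: move[2]->U => DRURUU (positions: [(0, 0), (0, -1), (1, -1), (1, 0), (2, 0), (2, 1), (2, 2)])

Answer: (0,0) (0,-1) (1,-1) (1,0) (2,0) (2,1) (2,2)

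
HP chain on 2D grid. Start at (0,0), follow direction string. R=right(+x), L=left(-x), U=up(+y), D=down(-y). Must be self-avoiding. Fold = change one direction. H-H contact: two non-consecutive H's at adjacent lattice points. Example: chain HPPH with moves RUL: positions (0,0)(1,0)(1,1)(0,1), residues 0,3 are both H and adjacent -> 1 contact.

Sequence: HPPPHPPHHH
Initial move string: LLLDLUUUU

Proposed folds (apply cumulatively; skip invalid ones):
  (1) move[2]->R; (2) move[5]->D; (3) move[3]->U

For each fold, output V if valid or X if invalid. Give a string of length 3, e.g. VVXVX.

Initial: LLLDLUUUU -> [(0, 0), (-1, 0), (-2, 0), (-3, 0), (-3, -1), (-4, -1), (-4, 0), (-4, 1), (-4, 2), (-4, 3)]
Fold 1: move[2]->R => LLRDLUUUU INVALID (collision), skipped
Fold 2: move[5]->D => LLLDLDUUU INVALID (collision), skipped
Fold 3: move[3]->U => LLLULUUUU VALID

Answer: XXV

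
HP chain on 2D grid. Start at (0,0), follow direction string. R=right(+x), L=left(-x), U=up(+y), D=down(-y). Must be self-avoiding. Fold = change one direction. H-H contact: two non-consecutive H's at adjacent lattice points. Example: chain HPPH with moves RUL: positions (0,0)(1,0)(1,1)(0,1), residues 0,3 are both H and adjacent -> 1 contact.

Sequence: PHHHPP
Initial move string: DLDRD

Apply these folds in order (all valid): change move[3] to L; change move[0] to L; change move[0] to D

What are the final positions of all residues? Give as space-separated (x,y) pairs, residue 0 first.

Answer: (0,0) (0,-1) (-1,-1) (-1,-2) (-2,-2) (-2,-3)

Derivation:
Initial moves: DLDRD
Fold: move[3]->L => DLDLD (positions: [(0, 0), (0, -1), (-1, -1), (-1, -2), (-2, -2), (-2, -3)])
Fold: move[0]->L => LLDLD (positions: [(0, 0), (-1, 0), (-2, 0), (-2, -1), (-3, -1), (-3, -2)])
Fold: move[0]->D => DLDLD (positions: [(0, 0), (0, -1), (-1, -1), (-1, -2), (-2, -2), (-2, -3)])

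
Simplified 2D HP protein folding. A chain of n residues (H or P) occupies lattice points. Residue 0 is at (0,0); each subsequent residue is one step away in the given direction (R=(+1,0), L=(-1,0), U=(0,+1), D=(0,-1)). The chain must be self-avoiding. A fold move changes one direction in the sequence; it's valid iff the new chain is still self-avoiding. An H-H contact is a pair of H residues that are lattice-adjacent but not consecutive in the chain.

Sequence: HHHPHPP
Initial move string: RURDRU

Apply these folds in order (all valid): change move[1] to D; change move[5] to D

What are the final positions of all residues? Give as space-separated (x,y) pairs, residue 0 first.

Answer: (0,0) (1,0) (1,-1) (2,-1) (2,-2) (3,-2) (3,-3)

Derivation:
Initial moves: RURDRU
Fold: move[1]->D => RDRDRU (positions: [(0, 0), (1, 0), (1, -1), (2, -1), (2, -2), (3, -2), (3, -1)])
Fold: move[5]->D => RDRDRD (positions: [(0, 0), (1, 0), (1, -1), (2, -1), (2, -2), (3, -2), (3, -3)])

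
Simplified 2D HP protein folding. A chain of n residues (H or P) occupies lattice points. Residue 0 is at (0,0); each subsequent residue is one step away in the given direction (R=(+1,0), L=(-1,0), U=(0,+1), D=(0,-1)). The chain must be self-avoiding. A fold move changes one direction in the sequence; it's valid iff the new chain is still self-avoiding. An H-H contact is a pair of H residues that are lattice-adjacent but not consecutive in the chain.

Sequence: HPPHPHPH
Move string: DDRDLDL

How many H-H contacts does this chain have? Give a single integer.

Positions: [(0, 0), (0, -1), (0, -2), (1, -2), (1, -3), (0, -3), (0, -4), (-1, -4)]
No H-H contacts found.

Answer: 0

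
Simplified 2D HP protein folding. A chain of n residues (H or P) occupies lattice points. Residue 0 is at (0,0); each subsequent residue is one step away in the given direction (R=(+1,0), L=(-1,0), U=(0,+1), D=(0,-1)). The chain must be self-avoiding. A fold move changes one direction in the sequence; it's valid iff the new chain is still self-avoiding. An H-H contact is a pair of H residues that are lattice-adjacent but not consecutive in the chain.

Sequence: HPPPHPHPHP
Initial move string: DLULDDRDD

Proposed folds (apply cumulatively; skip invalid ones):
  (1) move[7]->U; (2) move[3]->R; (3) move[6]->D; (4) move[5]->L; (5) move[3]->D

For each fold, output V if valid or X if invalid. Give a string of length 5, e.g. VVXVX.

Answer: XXVVX

Derivation:
Initial: DLULDDRDD -> [(0, 0), (0, -1), (-1, -1), (-1, 0), (-2, 0), (-2, -1), (-2, -2), (-1, -2), (-1, -3), (-1, -4)]
Fold 1: move[7]->U => DLULDDRUD INVALID (collision), skipped
Fold 2: move[3]->R => DLURDDRDD INVALID (collision), skipped
Fold 3: move[6]->D => DLULDDDDD VALID
Fold 4: move[5]->L => DLULDLDDD VALID
Fold 5: move[3]->D => DLUDDLDDD INVALID (collision), skipped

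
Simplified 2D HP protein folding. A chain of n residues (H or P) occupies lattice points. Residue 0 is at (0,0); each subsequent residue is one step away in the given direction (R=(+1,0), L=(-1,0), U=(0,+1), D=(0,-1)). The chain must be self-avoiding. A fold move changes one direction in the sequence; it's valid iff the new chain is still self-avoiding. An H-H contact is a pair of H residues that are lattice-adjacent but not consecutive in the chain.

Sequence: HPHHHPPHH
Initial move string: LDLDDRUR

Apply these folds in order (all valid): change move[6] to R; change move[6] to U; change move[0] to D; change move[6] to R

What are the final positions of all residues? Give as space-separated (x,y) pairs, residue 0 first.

Answer: (0,0) (0,-1) (0,-2) (-1,-2) (-1,-3) (-1,-4) (0,-4) (1,-4) (2,-4)

Derivation:
Initial moves: LDLDDRUR
Fold: move[6]->R => LDLDDRRR (positions: [(0, 0), (-1, 0), (-1, -1), (-2, -1), (-2, -2), (-2, -3), (-1, -3), (0, -3), (1, -3)])
Fold: move[6]->U => LDLDDRUR (positions: [(0, 0), (-1, 0), (-1, -1), (-2, -1), (-2, -2), (-2, -3), (-1, -3), (-1, -2), (0, -2)])
Fold: move[0]->D => DDLDDRUR (positions: [(0, 0), (0, -1), (0, -2), (-1, -2), (-1, -3), (-1, -4), (0, -4), (0, -3), (1, -3)])
Fold: move[6]->R => DDLDDRRR (positions: [(0, 0), (0, -1), (0, -2), (-1, -2), (-1, -3), (-1, -4), (0, -4), (1, -4), (2, -4)])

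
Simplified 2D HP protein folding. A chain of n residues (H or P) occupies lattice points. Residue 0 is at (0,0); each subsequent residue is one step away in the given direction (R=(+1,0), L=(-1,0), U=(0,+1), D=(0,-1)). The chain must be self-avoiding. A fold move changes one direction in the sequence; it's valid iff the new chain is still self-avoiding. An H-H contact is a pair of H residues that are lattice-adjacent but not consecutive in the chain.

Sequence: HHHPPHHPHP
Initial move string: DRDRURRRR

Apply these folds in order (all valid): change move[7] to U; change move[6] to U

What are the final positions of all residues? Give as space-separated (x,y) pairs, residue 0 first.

Initial moves: DRDRURRRR
Fold: move[7]->U => DRDRURRUR (positions: [(0, 0), (0, -1), (1, -1), (1, -2), (2, -2), (2, -1), (3, -1), (4, -1), (4, 0), (5, 0)])
Fold: move[6]->U => DRDRURUUR (positions: [(0, 0), (0, -1), (1, -1), (1, -2), (2, -2), (2, -1), (3, -1), (3, 0), (3, 1), (4, 1)])

Answer: (0,0) (0,-1) (1,-1) (1,-2) (2,-2) (2,-1) (3,-1) (3,0) (3,1) (4,1)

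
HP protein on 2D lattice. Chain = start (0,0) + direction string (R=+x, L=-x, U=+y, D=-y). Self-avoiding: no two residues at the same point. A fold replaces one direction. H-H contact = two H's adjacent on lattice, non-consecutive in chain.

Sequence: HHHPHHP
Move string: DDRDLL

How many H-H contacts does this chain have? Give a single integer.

Positions: [(0, 0), (0, -1), (0, -2), (1, -2), (1, -3), (0, -3), (-1, -3)]
H-H contact: residue 2 @(0,-2) - residue 5 @(0, -3)

Answer: 1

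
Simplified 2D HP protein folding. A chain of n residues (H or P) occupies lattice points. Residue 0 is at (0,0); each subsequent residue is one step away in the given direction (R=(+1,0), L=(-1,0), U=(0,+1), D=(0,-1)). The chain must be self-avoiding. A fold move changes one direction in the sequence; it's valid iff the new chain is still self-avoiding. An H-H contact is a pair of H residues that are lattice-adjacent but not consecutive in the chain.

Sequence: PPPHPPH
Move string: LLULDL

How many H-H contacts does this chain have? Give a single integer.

Answer: 0

Derivation:
Positions: [(0, 0), (-1, 0), (-2, 0), (-2, 1), (-3, 1), (-3, 0), (-4, 0)]
No H-H contacts found.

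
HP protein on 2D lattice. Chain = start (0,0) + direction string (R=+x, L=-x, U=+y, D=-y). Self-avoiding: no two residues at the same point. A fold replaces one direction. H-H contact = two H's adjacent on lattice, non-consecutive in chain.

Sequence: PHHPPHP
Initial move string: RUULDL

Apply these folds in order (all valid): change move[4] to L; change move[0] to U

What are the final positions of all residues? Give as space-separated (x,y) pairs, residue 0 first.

Answer: (0,0) (0,1) (0,2) (0,3) (-1,3) (-2,3) (-3,3)

Derivation:
Initial moves: RUULDL
Fold: move[4]->L => RUULLL (positions: [(0, 0), (1, 0), (1, 1), (1, 2), (0, 2), (-1, 2), (-2, 2)])
Fold: move[0]->U => UUULLL (positions: [(0, 0), (0, 1), (0, 2), (0, 3), (-1, 3), (-2, 3), (-3, 3)])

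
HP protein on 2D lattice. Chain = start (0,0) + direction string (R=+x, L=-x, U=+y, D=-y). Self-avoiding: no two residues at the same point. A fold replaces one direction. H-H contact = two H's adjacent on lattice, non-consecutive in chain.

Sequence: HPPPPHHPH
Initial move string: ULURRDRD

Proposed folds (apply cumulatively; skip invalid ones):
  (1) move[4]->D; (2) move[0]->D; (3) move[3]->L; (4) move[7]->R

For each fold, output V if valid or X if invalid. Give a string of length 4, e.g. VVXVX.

Initial: ULURRDRD -> [(0, 0), (0, 1), (-1, 1), (-1, 2), (0, 2), (1, 2), (1, 1), (2, 1), (2, 0)]
Fold 1: move[4]->D => ULURDDRD INVALID (collision), skipped
Fold 2: move[0]->D => DLURRDRD INVALID (collision), skipped
Fold 3: move[3]->L => ULULRDRD INVALID (collision), skipped
Fold 4: move[7]->R => ULURRDRR VALID

Answer: XXXV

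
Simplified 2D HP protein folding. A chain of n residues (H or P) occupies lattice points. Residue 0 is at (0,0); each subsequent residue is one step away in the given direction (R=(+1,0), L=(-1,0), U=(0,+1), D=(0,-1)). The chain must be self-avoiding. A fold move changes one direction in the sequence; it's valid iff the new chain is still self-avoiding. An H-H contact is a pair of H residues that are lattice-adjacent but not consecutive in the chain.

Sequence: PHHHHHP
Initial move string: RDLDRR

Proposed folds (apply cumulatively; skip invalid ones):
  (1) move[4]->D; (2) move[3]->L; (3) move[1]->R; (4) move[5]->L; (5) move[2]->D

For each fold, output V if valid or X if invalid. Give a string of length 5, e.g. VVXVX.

Initial: RDLDRR -> [(0, 0), (1, 0), (1, -1), (0, -1), (0, -2), (1, -2), (2, -2)]
Fold 1: move[4]->D => RDLDDR VALID
Fold 2: move[3]->L => RDLLDR VALID
Fold 3: move[1]->R => RRLLDR INVALID (collision), skipped
Fold 4: move[5]->L => RDLLDL VALID
Fold 5: move[2]->D => RDDLDL VALID

Answer: VVXVV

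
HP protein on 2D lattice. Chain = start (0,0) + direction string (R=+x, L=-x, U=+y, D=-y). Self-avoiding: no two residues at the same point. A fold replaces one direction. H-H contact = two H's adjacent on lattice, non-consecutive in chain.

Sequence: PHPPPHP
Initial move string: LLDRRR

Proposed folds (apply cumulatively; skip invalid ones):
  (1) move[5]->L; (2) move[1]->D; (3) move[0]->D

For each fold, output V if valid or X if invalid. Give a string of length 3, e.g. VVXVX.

Answer: XVV

Derivation:
Initial: LLDRRR -> [(0, 0), (-1, 0), (-2, 0), (-2, -1), (-1, -1), (0, -1), (1, -1)]
Fold 1: move[5]->L => LLDRRL INVALID (collision), skipped
Fold 2: move[1]->D => LDDRRR VALID
Fold 3: move[0]->D => DDDRRR VALID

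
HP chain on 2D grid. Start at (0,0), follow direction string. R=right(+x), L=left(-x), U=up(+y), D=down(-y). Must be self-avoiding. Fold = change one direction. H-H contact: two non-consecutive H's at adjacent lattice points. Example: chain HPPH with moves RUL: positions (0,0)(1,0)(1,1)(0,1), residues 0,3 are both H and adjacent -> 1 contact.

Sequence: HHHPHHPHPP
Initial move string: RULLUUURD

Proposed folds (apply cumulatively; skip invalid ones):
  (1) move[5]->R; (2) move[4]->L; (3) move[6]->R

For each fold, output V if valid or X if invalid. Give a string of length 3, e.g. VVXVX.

Initial: RULLUUURD -> [(0, 0), (1, 0), (1, 1), (0, 1), (-1, 1), (-1, 2), (-1, 3), (-1, 4), (0, 4), (0, 3)]
Fold 1: move[5]->R => RULLURURD VALID
Fold 2: move[4]->L => RULLLRURD INVALID (collision), skipped
Fold 3: move[6]->R => RULLURRRD VALID

Answer: VXV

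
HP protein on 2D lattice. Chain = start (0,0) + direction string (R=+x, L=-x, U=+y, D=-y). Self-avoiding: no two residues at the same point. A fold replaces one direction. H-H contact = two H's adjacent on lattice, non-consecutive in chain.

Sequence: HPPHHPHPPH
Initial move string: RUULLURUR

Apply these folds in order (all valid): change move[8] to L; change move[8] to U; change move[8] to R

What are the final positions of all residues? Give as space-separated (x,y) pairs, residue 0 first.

Initial moves: RUULLURUR
Fold: move[8]->L => RUULLURUL (positions: [(0, 0), (1, 0), (1, 1), (1, 2), (0, 2), (-1, 2), (-1, 3), (0, 3), (0, 4), (-1, 4)])
Fold: move[8]->U => RUULLURUU (positions: [(0, 0), (1, 0), (1, 1), (1, 2), (0, 2), (-1, 2), (-1, 3), (0, 3), (0, 4), (0, 5)])
Fold: move[8]->R => RUULLURUR (positions: [(0, 0), (1, 0), (1, 1), (1, 2), (0, 2), (-1, 2), (-1, 3), (0, 3), (0, 4), (1, 4)])

Answer: (0,0) (1,0) (1,1) (1,2) (0,2) (-1,2) (-1,3) (0,3) (0,4) (1,4)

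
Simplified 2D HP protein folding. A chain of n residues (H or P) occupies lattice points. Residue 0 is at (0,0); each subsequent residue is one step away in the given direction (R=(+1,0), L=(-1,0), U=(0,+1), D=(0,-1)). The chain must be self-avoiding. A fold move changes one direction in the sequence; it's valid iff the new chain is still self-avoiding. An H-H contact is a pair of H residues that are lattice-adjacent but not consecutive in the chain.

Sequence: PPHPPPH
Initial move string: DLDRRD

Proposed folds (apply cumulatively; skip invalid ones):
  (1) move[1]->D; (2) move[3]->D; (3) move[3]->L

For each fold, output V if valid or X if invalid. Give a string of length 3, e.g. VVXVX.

Answer: VVX

Derivation:
Initial: DLDRRD -> [(0, 0), (0, -1), (-1, -1), (-1, -2), (0, -2), (1, -2), (1, -3)]
Fold 1: move[1]->D => DDDRRD VALID
Fold 2: move[3]->D => DDDDRD VALID
Fold 3: move[3]->L => DDDLRD INVALID (collision), skipped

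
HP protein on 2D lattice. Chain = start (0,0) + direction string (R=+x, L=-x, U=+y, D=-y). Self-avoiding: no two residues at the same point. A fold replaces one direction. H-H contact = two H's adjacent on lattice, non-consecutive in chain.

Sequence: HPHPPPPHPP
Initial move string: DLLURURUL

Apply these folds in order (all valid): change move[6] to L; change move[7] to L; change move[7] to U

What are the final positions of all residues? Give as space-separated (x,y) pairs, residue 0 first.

Initial moves: DLLURURUL
Fold: move[6]->L => DLLURULUL (positions: [(0, 0), (0, -1), (-1, -1), (-2, -1), (-2, 0), (-1, 0), (-1, 1), (-2, 1), (-2, 2), (-3, 2)])
Fold: move[7]->L => DLLURULLL (positions: [(0, 0), (0, -1), (-1, -1), (-2, -1), (-2, 0), (-1, 0), (-1, 1), (-2, 1), (-3, 1), (-4, 1)])
Fold: move[7]->U => DLLURULUL (positions: [(0, 0), (0, -1), (-1, -1), (-2, -1), (-2, 0), (-1, 0), (-1, 1), (-2, 1), (-2, 2), (-3, 2)])

Answer: (0,0) (0,-1) (-1,-1) (-2,-1) (-2,0) (-1,0) (-1,1) (-2,1) (-2,2) (-3,2)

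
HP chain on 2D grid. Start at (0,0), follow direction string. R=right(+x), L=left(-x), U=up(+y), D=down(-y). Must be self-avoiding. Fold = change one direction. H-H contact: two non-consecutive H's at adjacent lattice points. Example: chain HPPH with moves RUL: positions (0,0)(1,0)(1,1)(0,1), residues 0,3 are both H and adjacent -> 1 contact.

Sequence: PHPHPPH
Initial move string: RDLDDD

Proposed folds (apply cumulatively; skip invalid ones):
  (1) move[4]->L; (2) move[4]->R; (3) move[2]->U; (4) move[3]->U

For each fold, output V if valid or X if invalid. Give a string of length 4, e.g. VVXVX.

Initial: RDLDDD -> [(0, 0), (1, 0), (1, -1), (0, -1), (0, -2), (0, -3), (0, -4)]
Fold 1: move[4]->L => RDLDLD VALID
Fold 2: move[4]->R => RDLDRD VALID
Fold 3: move[2]->U => RDUDRD INVALID (collision), skipped
Fold 4: move[3]->U => RDLURD INVALID (collision), skipped

Answer: VVXX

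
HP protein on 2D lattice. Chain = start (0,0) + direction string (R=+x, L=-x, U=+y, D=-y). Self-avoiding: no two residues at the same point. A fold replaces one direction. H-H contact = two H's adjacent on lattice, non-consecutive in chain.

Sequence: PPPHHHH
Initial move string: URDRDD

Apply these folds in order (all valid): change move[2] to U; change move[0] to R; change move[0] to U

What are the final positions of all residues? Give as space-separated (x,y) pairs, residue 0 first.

Initial moves: URDRDD
Fold: move[2]->U => URURDD (positions: [(0, 0), (0, 1), (1, 1), (1, 2), (2, 2), (2, 1), (2, 0)])
Fold: move[0]->R => RRURDD (positions: [(0, 0), (1, 0), (2, 0), (2, 1), (3, 1), (3, 0), (3, -1)])
Fold: move[0]->U => URURDD (positions: [(0, 0), (0, 1), (1, 1), (1, 2), (2, 2), (2, 1), (2, 0)])

Answer: (0,0) (0,1) (1,1) (1,2) (2,2) (2,1) (2,0)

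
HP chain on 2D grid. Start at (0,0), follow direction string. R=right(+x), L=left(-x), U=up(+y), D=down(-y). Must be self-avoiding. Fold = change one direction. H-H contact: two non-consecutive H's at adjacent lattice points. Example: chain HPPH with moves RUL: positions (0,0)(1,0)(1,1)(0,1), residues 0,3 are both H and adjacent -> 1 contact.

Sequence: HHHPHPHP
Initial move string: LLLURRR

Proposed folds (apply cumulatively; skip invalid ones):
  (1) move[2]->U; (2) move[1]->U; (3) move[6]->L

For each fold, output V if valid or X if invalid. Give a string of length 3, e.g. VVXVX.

Answer: VVX

Derivation:
Initial: LLLURRR -> [(0, 0), (-1, 0), (-2, 0), (-3, 0), (-3, 1), (-2, 1), (-1, 1), (0, 1)]
Fold 1: move[2]->U => LLUURRR VALID
Fold 2: move[1]->U => LUUURRR VALID
Fold 3: move[6]->L => LUUURRL INVALID (collision), skipped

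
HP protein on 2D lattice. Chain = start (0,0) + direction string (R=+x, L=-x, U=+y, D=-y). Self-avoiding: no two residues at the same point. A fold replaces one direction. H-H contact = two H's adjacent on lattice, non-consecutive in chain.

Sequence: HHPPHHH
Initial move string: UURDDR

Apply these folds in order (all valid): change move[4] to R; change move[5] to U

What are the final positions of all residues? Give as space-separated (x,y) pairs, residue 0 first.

Answer: (0,0) (0,1) (0,2) (1,2) (1,1) (2,1) (2,2)

Derivation:
Initial moves: UURDDR
Fold: move[4]->R => UURDRR (positions: [(0, 0), (0, 1), (0, 2), (1, 2), (1, 1), (2, 1), (3, 1)])
Fold: move[5]->U => UURDRU (positions: [(0, 0), (0, 1), (0, 2), (1, 2), (1, 1), (2, 1), (2, 2)])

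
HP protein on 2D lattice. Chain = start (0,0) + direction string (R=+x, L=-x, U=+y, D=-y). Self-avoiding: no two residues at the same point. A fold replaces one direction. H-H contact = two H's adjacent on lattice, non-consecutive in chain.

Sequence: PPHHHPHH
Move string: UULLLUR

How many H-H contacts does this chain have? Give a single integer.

Answer: 1

Derivation:
Positions: [(0, 0), (0, 1), (0, 2), (-1, 2), (-2, 2), (-3, 2), (-3, 3), (-2, 3)]
H-H contact: residue 4 @(-2,2) - residue 7 @(-2, 3)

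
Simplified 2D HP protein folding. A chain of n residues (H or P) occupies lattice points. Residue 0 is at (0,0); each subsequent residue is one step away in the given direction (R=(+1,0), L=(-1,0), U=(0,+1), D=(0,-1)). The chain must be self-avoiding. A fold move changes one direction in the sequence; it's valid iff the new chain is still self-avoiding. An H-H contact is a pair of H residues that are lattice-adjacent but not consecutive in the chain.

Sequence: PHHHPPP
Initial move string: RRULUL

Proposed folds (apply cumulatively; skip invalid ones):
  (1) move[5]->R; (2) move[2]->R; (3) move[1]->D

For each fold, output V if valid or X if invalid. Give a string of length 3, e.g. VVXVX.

Initial: RRULUL -> [(0, 0), (1, 0), (2, 0), (2, 1), (1, 1), (1, 2), (0, 2)]
Fold 1: move[5]->R => RRULUR VALID
Fold 2: move[2]->R => RRRLUR INVALID (collision), skipped
Fold 3: move[1]->D => RDULUR INVALID (collision), skipped

Answer: VXX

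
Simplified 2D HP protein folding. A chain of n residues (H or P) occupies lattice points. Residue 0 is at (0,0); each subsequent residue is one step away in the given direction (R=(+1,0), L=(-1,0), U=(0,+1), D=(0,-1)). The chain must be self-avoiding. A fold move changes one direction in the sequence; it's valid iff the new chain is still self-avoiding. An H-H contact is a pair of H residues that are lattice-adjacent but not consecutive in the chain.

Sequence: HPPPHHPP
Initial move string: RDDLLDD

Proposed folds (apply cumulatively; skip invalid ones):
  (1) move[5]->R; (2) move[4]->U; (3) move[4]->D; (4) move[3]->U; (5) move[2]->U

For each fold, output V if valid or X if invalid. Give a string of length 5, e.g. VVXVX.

Answer: XXVXX

Derivation:
Initial: RDDLLDD -> [(0, 0), (1, 0), (1, -1), (1, -2), (0, -2), (-1, -2), (-1, -3), (-1, -4)]
Fold 1: move[5]->R => RDDLLRD INVALID (collision), skipped
Fold 2: move[4]->U => RDDLUDD INVALID (collision), skipped
Fold 3: move[4]->D => RDDLDDD VALID
Fold 4: move[3]->U => RDDUDDD INVALID (collision), skipped
Fold 5: move[2]->U => RDULDDD INVALID (collision), skipped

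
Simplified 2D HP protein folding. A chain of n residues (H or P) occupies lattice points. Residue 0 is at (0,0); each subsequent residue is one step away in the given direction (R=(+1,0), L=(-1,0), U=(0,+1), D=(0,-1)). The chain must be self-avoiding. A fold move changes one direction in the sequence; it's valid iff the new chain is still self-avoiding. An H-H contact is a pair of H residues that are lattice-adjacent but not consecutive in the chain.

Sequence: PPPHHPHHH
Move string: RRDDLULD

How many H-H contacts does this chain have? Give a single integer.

Positions: [(0, 0), (1, 0), (2, 0), (2, -1), (2, -2), (1, -2), (1, -1), (0, -1), (0, -2)]
H-H contact: residue 3 @(2,-1) - residue 6 @(1, -1)

Answer: 1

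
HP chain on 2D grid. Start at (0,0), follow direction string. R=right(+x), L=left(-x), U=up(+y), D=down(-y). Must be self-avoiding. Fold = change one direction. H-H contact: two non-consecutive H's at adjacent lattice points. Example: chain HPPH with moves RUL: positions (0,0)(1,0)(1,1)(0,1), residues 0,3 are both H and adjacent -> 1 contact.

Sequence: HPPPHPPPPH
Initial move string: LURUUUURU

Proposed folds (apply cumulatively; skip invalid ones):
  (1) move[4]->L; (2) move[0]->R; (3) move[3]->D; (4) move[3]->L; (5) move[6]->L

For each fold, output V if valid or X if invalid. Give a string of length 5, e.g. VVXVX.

Initial: LURUUUURU -> [(0, 0), (-1, 0), (-1, 1), (0, 1), (0, 2), (0, 3), (0, 4), (0, 5), (1, 5), (1, 6)]
Fold 1: move[4]->L => LURULUURU VALID
Fold 2: move[0]->R => RURULUURU VALID
Fold 3: move[3]->D => RURDLUURU INVALID (collision), skipped
Fold 4: move[3]->L => RURLLUURU INVALID (collision), skipped
Fold 5: move[6]->L => RURULULRU INVALID (collision), skipped

Answer: VVXXX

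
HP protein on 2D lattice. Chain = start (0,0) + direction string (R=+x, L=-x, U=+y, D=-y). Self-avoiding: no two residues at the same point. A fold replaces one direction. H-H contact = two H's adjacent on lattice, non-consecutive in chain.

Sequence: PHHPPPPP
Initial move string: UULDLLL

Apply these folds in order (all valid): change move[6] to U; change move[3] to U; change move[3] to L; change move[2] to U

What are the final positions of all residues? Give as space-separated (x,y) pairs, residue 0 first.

Initial moves: UULDLLL
Fold: move[6]->U => UULDLLU (positions: [(0, 0), (0, 1), (0, 2), (-1, 2), (-1, 1), (-2, 1), (-3, 1), (-3, 2)])
Fold: move[3]->U => UULULLU (positions: [(0, 0), (0, 1), (0, 2), (-1, 2), (-1, 3), (-2, 3), (-3, 3), (-3, 4)])
Fold: move[3]->L => UULLLLU (positions: [(0, 0), (0, 1), (0, 2), (-1, 2), (-2, 2), (-3, 2), (-4, 2), (-4, 3)])
Fold: move[2]->U => UUULLLU (positions: [(0, 0), (0, 1), (0, 2), (0, 3), (-1, 3), (-2, 3), (-3, 3), (-3, 4)])

Answer: (0,0) (0,1) (0,2) (0,3) (-1,3) (-2,3) (-3,3) (-3,4)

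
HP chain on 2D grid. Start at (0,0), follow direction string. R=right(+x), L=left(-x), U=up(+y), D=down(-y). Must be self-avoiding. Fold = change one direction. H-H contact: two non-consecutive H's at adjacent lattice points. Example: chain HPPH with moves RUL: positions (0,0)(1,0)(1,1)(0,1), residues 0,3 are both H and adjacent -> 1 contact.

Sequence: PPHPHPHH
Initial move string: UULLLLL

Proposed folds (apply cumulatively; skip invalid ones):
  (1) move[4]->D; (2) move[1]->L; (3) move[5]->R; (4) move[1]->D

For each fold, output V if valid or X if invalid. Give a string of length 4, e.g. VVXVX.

Answer: VVXX

Derivation:
Initial: UULLLLL -> [(0, 0), (0, 1), (0, 2), (-1, 2), (-2, 2), (-3, 2), (-4, 2), (-5, 2)]
Fold 1: move[4]->D => UULLDLL VALID
Fold 2: move[1]->L => ULLLDLL VALID
Fold 3: move[5]->R => ULLLDRL INVALID (collision), skipped
Fold 4: move[1]->D => UDLLDLL INVALID (collision), skipped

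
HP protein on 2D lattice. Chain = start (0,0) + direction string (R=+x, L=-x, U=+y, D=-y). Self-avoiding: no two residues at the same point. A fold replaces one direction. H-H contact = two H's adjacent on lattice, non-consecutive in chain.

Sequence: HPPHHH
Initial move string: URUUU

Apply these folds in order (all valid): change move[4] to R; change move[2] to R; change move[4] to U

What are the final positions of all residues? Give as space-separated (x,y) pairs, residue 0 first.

Answer: (0,0) (0,1) (1,1) (2,1) (2,2) (2,3)

Derivation:
Initial moves: URUUU
Fold: move[4]->R => URUUR (positions: [(0, 0), (0, 1), (1, 1), (1, 2), (1, 3), (2, 3)])
Fold: move[2]->R => URRUR (positions: [(0, 0), (0, 1), (1, 1), (2, 1), (2, 2), (3, 2)])
Fold: move[4]->U => URRUU (positions: [(0, 0), (0, 1), (1, 1), (2, 1), (2, 2), (2, 3)])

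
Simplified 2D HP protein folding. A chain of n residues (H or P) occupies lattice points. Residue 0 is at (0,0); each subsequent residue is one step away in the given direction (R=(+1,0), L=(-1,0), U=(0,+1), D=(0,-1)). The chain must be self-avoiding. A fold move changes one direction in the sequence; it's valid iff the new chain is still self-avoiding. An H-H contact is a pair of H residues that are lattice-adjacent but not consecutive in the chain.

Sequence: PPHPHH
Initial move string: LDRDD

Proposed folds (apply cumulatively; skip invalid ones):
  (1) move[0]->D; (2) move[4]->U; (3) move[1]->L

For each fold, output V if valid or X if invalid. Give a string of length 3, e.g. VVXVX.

Initial: LDRDD -> [(0, 0), (-1, 0), (-1, -1), (0, -1), (0, -2), (0, -3)]
Fold 1: move[0]->D => DDRDD VALID
Fold 2: move[4]->U => DDRDU INVALID (collision), skipped
Fold 3: move[1]->L => DLRDD INVALID (collision), skipped

Answer: VXX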